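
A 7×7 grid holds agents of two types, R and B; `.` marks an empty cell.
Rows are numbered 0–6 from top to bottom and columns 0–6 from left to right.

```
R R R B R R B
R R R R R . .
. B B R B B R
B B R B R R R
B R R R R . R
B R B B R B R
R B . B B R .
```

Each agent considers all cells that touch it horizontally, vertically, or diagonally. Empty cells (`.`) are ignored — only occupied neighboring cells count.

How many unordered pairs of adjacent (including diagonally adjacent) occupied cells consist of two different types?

58

Scan each occupied cell's neighbors to the right and below (and the two forward diagonals) so each pair is counted once.
Row 0: R(0,0)–R(0,1)= R(0,0)–R(1,0)= R(0,0)–R(1,1)= R(0,1)–R(0,2)= R(0,1)–R(1,1)= R(0,1)–R(1,2)= R(0,1)–R(1,0)= R(0,2)–B(0,3)≠ R(0,2)–R(1,2)= R(0,2)–R(1,3)= R(0,2)–R(1,1)= B(0,3)–R(0,4)≠ B(0,3)–R(1,3)≠ B(0,3)–R(1,4)≠ B(0,3)–R(1,2)≠ R(0,4)–R(0,5)= R(0,4)–R(1,4)= R(0,4)–R(1,3)= R(0,5)–B(0,6)≠ R(0,5)–R(1,4)=  → 6/20 unlike.
Row 1: R(1,0)–R(1,1)= R(1,0)–B(2,1)≠ R(1,1)–R(1,2)= R(1,1)–B(2,1)≠ R(1,1)–B(2,2)≠ R(1,2)–R(1,3)= R(1,2)–B(2,2)≠ R(1,2)–R(2,3)= R(1,2)–B(2,1)≠ R(1,3)–R(1,4)= R(1,3)–R(2,3)= R(1,3)–B(2,4)≠ R(1,3)–B(2,2)≠ R(1,4)–B(2,4)≠ R(1,4)–B(2,5)≠ R(1,4)–R(2,3)=  → 9/16 unlike.
Row 2: B(2,1)–B(2,2)= B(2,1)–B(3,1)= B(2,1)–R(3,2)≠ B(2,1)–B(3,0)= B(2,2)–R(2,3)≠ B(2,2)–R(3,2)≠ B(2,2)–B(3,3)= B(2,2)–B(3,1)= R(2,3)–B(2,4)≠ R(2,3)–B(3,3)≠ R(2,3)–R(3,4)= R(2,3)–R(3,2)= B(2,4)–B(2,5)= B(2,4)–R(3,4)≠ B(2,4)–R(3,5)≠ B(2,4)–B(3,3)= B(2,5)–R(2,6)≠ B(2,5)–R(3,5)≠ B(2,5)–R(3,6)≠ B(2,5)–R(3,4)≠ R(2,6)–R(3,6)= R(2,6)–R(3,5)=  → 11/22 unlike.
Row 3: B(3,0)–B(3,1)= B(3,0)–B(4,0)= B(3,0)–R(4,1)≠ B(3,1)–R(3,2)≠ B(3,1)–R(4,1)≠ B(3,1)–R(4,2)≠ B(3,1)–B(4,0)= R(3,2)–B(3,3)≠ R(3,2)–R(4,2)= R(3,2)–R(4,3)= R(3,2)–R(4,1)= B(3,3)–R(3,4)≠ B(3,3)–R(4,3)≠ B(3,3)–R(4,4)≠ B(3,3)–R(4,2)≠ R(3,4)–R(3,5)= R(3,4)–R(4,4)= R(3,4)–R(4,3)= R(3,5)–R(3,6)= R(3,5)–R(4,6)= R(3,5)–R(4,4)= R(3,6)–R(4,6)=  → 9/22 unlike.
Row 4: B(4,0)–R(4,1)≠ B(4,0)–B(5,0)= B(4,0)–R(5,1)≠ R(4,1)–R(4,2)= R(4,1)–R(5,1)= R(4,1)–B(5,2)≠ R(4,1)–B(5,0)≠ R(4,2)–R(4,3)= R(4,2)–B(5,2)≠ R(4,2)–B(5,3)≠ R(4,2)–R(5,1)= R(4,3)–R(4,4)= R(4,3)–B(5,3)≠ R(4,3)–R(5,4)= R(4,3)–B(5,2)≠ R(4,4)–R(5,4)= R(4,4)–B(5,5)≠ R(4,4)–B(5,3)≠ R(4,6)–R(5,6)= R(4,6)–B(5,5)≠  → 11/20 unlike.
Row 5: B(5,0)–R(5,1)≠ B(5,0)–R(6,0)≠ B(5,0)–B(6,1)= R(5,1)–B(5,2)≠ R(5,1)–B(6,1)≠ R(5,1)–R(6,0)= B(5,2)–B(5,3)= B(5,2)–B(6,3)= B(5,2)–B(6,1)= B(5,3)–R(5,4)≠ B(5,3)–B(6,3)= B(5,3)–B(6,4)= R(5,4)–B(5,5)≠ R(5,4)–B(6,4)≠ R(5,4)–R(6,5)= R(5,4)–B(6,3)≠ B(5,5)–R(5,6)≠ B(5,5)–R(6,5)≠ B(5,5)–B(6,4)= R(5,6)–R(6,5)=  → 10/20 unlike.
Row 6: R(6,0)–B(6,1)≠ B(6,3)–B(6,4)= B(6,4)–R(6,5)≠  → 2/3 unlike.
Total adjacent occupied pairs: 123; unlike-type pairs: 58.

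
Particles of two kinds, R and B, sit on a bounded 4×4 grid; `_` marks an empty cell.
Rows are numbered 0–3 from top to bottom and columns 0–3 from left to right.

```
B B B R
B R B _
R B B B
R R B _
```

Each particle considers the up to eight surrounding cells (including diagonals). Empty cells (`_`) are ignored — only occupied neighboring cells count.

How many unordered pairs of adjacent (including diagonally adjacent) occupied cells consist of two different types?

Scan each occupied cell's neighbors to the right and below (and the two forward diagonals) so each pair is counted once.
Row 0: B(0,0)–B(0,1)= B(0,0)–B(1,0)= B(0,0)–R(1,1)≠ B(0,1)–B(0,2)= B(0,1)–R(1,1)≠ B(0,1)–B(1,2)= B(0,1)–B(1,0)= B(0,2)–R(0,3)≠ B(0,2)–B(1,2)= B(0,2)–R(1,1)≠ R(0,3)–B(1,2)≠  → 5/11 unlike.
Row 1: B(1,0)–R(1,1)≠ B(1,0)–R(2,0)≠ B(1,0)–B(2,1)= R(1,1)–B(1,2)≠ R(1,1)–B(2,1)≠ R(1,1)–B(2,2)≠ R(1,1)–R(2,0)= B(1,2)–B(2,2)= B(1,2)–B(2,3)= B(1,2)–B(2,1)=  → 5/10 unlike.
Row 2: R(2,0)–B(2,1)≠ R(2,0)–R(3,0)= R(2,0)–R(3,1)= B(2,1)–B(2,2)= B(2,1)–R(3,1)≠ B(2,1)–B(3,2)= B(2,1)–R(3,0)≠ B(2,2)–B(2,3)= B(2,2)–B(3,2)= B(2,2)–R(3,1)≠ B(2,3)–B(3,2)=  → 4/11 unlike.
Row 3: R(3,0)–R(3,1)= R(3,1)–B(3,2)≠  → 1/2 unlike.
Total adjacent occupied pairs: 34; unlike-type pairs: 15.

15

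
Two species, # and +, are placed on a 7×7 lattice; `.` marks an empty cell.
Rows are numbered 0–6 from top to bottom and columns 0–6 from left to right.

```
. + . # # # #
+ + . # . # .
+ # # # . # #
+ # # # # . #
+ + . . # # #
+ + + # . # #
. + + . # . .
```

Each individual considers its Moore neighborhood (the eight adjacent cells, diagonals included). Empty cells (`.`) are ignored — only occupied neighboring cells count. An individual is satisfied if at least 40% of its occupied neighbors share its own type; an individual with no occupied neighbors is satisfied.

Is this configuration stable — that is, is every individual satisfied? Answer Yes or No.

(0,1)+ 2/2 ok
(0,3)# 2/2 ok
(0,4)# 4/4 ok
(0,5)# 3/3 ok
(0,6)# 2/2 ok
(1,0)+ 3/4 ok
(1,1)+ 3/5 ok
(1,3)# 4/4 ok
(1,5)# 5/5 ok
(2,0)+ 3/5 ok
(2,1)# 3/7 ok
(2,2)# 6/7 ok
(2,3)# 5/5 ok
(2,5)# 4/4 ok
(2,6)# 3/3 ok
(3,0)+ 3/5 ok
(3,1)# 3/7 ok
(3,2)# 5/6 ok
(3,3)# 5/5 ok
(3,4)# 5/5 ok
(3,6)# 4/4 ok
(4,0)+ 4/5 ok
(4,1)+ 5/7 ok
(4,4)# 5/5 ok
(4,5)# 6/6 ok
(4,6)# 4/4 ok
(5,0)+ 4/4 ok
(5,1)+ 6/6 ok
(5,2)+ 4/5 ok
(5,3)# 2/4 ok
(5,5)# 5/5 ok
(5,6)# 3/3 ok
(6,1)+ 4/4 ok
(6,2)+ 3/4 ok
(6,4)# 2/2 ok
All meet the threshold, so the configuration is stable.

Yes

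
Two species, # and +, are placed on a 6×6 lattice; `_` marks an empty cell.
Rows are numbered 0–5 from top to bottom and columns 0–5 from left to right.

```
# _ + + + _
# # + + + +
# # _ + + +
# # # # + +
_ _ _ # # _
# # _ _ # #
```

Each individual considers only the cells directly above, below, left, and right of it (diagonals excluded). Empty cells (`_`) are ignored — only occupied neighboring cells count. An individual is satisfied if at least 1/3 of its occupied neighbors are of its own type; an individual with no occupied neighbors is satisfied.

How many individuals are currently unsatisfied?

Row 0: (0,0)# 1/1 satisfied · (0,2)+ 2/2 satisfied · (0,3)+ 3/3 satisfied · (0,4)+ 2/2 satisfied
Row 1: (1,0)# 3/3 satisfied · (1,1)# 2/3 satisfied · (1,2)+ 2/3 satisfied · (1,3)+ 4/4 satisfied · (1,4)+ 4/4 satisfied · (1,5)+ 2/2 satisfied
Row 2: (2,0)# 3/3 satisfied · (2,1)# 3/3 satisfied · (2,3)+ 2/3 satisfied · (2,4)+ 4/4 satisfied · (2,5)+ 3/3 satisfied
Row 3: (3,0)# 2/2 satisfied · (3,1)# 3/3 satisfied · (3,2)# 2/2 satisfied · (3,3)# 2/4 satisfied · (3,4)+ 2/4 satisfied · (3,5)+ 2/2 satisfied
Row 4: (4,3)# 2/2 satisfied · (4,4)# 2/3 satisfied
Row 5: (5,0)# 1/1 satisfied · (5,1)# 1/1 satisfied · (5,4)# 2/2 satisfied · (5,5)# 1/1 satisfied
Every one meets the threshold.

0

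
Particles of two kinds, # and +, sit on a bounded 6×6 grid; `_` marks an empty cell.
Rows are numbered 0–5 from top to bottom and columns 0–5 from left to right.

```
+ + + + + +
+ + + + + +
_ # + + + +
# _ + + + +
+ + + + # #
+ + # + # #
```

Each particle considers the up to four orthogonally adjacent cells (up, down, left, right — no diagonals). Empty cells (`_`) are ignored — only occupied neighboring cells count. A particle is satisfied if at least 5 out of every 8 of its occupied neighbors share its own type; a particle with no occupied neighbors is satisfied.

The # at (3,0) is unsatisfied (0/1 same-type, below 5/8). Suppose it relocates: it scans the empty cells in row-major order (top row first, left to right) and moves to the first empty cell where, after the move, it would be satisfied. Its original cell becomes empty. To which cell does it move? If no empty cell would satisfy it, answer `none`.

none

Vacating (3,0). Empty cells in order:
  (2,0): 1/2 same-type → still unsatisfied.
  (3,1): 1/3 same-type → still unsatisfied.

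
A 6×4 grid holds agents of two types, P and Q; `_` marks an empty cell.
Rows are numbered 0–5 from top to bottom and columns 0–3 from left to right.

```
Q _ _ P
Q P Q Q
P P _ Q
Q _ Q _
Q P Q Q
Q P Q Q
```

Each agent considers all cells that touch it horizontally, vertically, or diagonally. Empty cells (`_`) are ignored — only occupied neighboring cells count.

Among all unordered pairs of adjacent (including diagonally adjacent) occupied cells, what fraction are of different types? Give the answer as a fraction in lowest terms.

Scan each occupied cell's neighbors to the right and below (and the two forward diagonals) so each pair is counted once.
From row 0: 3 unlike of 4 pairs (running 3/4).
From row 1: 5 unlike of 10 pairs (running 8/14).
From row 2: 3 unlike of 5 pairs (running 11/19).
From row 3: 2 unlike of 5 pairs (running 13/24).
From row 4: 6 unlike of 13 pairs (running 19/37).
From row 5: 2 unlike of 3 pairs (running 21/40).
Total adjacent occupied pairs: 40; unlike-type pairs: 21.
21/40 is already in lowest terms.

21/40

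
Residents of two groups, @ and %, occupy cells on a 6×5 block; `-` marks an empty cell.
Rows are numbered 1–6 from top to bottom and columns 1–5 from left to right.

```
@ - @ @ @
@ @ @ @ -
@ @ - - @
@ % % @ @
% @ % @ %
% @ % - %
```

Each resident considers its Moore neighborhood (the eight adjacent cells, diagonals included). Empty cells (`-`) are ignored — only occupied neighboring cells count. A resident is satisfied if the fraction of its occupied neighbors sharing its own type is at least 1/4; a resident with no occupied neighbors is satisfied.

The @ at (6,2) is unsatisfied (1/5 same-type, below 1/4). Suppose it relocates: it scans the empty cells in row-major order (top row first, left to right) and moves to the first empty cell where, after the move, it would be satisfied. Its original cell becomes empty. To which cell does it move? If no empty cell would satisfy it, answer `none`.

(1,2)

Vacating (6,2). Empty cells in order:
  (1,2): 5/5 same-type → satisfied — stop here.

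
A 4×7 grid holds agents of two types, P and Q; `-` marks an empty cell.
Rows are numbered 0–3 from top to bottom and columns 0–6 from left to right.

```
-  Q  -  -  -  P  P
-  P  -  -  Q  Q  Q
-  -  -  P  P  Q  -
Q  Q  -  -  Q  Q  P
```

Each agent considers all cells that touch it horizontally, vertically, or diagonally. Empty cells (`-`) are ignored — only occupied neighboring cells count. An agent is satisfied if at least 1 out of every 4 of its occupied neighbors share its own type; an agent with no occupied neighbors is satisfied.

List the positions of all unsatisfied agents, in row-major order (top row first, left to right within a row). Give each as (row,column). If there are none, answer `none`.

(0,1), (1,1), (2,4), (3,6)

(0,1)Q 0/1 unhappy
(0,5)P 1/4 ok
(0,6)P 1/3 ok
(1,1)P 0/1 unhappy
(1,4)Q 2/5 ok
(1,5)Q 3/6 ok
(1,6)Q 2/4 ok
(2,3)P 1/3 ok
(2,4)P 1/6 unhappy
(2,5)Q 5/7 ok
(3,0)Q 1/1 ok
(3,1)Q 1/1 ok
(3,4)Q 2/4 ok
(3,5)Q 2/4 ok
(3,6)P 0/2 unhappy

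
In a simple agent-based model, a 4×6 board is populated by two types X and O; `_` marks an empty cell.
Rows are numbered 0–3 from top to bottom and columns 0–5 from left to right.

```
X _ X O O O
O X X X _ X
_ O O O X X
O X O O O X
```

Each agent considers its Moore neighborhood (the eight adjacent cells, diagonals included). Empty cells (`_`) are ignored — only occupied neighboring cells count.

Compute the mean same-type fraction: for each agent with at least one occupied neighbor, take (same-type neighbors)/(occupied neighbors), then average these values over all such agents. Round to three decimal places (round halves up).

(0,0)X 1/2
(0,2)X 3/4
(0,3)O 1/4
(0,4)O 2/4
(0,5)O 1/2
(1,0)O 1/3
(1,1)X 3/6
(1,2)X 3/7
(1,3)X 3/7
(1,5)X 2/4
(2,1)O 4/7
(2,2)O 4/8
(2,3)O 4/7
(2,4)X 4/7
(2,5)X 3/4
(3,0)O 1/2
(3,1)X 0/4
(3,2)O 4/5
(3,3)O 4/5
(3,4)O 2/5
(3,5)X 2/3
Sum over 21 agents: 1/2 + 3/4 + 1/4 + 2/4 + 1/2 + 1/3 + 3/6 + 3/7 + 3/7 + 2/4 + 4/7 + 4/8 + 4/7 + 4/7 + 3/4 + 1/2 + 0/4 + 4/5 + 4/5 + 2/5 + 2/3 = 303/28; mean = 303/28 ÷ 21 = 101/196 = 0.515306… → 0.515.

0.515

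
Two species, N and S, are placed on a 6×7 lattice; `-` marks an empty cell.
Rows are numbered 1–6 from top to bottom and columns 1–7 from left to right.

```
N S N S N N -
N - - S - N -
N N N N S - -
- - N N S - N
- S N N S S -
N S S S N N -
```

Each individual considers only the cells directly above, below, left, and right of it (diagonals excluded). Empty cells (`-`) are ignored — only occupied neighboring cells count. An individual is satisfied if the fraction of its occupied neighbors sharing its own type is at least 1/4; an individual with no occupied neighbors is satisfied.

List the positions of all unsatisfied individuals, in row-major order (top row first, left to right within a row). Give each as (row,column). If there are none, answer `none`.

Row 1: (1,1)N 1/2 satisfied · (1,2)S 0/2 not · (1,3)N 0/2 not · (1,4)S 1/3 satisfied · (1,5)N 1/2 satisfied · (1,6)N 2/2 satisfied
Row 2: (2,1)N 2/2 satisfied · (2,4)S 1/2 satisfied · (2,6)N 1/1 satisfied
Row 3: (3,1)N 2/2 satisfied · (3,2)N 2/2 satisfied · (3,3)N 3/3 satisfied · (3,4)N 2/4 satisfied · (3,5)S 1/2 satisfied
Row 4: (4,3)N 3/3 satisfied · (4,4)N 3/4 satisfied · (4,5)S 2/3 satisfied · (4,7)N 0/0 satisfied
Row 5: (5,2)S 1/2 satisfied · (5,3)N 2/4 satisfied · (5,4)N 2/4 satisfied · (5,5)S 2/4 satisfied · (5,6)S 1/2 satisfied
Row 6: (6,1)N 0/1 not · (6,2)S 2/3 satisfied · (6,3)S 2/3 satisfied · (6,4)S 1/3 satisfied · (6,5)N 1/3 satisfied · (6,6)N 1/2 satisfied

(1,2), (1,3), (6,1)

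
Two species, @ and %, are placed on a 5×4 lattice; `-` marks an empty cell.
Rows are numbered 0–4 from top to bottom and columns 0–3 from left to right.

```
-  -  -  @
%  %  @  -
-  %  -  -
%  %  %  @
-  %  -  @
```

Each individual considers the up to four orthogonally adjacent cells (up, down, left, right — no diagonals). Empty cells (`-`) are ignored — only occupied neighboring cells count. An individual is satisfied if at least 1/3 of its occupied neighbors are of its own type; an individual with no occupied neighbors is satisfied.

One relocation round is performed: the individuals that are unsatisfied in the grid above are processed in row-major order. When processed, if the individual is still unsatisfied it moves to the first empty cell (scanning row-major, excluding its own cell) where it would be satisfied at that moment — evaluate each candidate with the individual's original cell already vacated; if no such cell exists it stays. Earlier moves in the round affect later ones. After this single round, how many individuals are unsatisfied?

Initially unsatisfied (in order): (1,2).
  (1,2) → (0,2).
Resulting grid:
- - @ @
% % - -
- % - -
% % % @
- % - @
All satisfied now.

0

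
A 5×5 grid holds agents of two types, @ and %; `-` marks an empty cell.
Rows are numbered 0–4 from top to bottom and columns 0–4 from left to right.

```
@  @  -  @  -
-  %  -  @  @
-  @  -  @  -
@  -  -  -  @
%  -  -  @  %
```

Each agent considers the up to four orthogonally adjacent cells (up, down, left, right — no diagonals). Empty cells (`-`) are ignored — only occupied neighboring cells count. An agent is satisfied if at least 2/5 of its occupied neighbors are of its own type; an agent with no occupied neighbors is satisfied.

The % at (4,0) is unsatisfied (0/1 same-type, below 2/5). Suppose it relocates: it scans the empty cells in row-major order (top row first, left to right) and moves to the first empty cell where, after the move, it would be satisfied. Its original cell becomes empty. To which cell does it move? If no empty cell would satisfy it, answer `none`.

(1,0)

Vacating (4,0). Empty cells in order:
  (0,2): 0/2 same-type → still unsatisfied.
  (0,4): 0/2 same-type → still unsatisfied.
  (1,0): 1/2 same-type → satisfied — stop here.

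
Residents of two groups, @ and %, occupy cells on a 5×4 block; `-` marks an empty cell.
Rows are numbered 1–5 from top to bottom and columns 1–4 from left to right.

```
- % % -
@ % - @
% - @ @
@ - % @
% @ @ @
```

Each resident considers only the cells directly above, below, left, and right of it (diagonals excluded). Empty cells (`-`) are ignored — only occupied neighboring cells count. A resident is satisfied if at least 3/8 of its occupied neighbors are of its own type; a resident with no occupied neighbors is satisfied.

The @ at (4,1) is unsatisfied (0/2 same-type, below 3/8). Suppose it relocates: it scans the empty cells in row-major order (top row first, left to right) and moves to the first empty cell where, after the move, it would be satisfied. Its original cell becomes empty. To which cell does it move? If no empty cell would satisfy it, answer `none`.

Vacating (4,1). Empty cells in order:
  (1,1): 1/2 same-type → satisfied — stop here.

(1,1)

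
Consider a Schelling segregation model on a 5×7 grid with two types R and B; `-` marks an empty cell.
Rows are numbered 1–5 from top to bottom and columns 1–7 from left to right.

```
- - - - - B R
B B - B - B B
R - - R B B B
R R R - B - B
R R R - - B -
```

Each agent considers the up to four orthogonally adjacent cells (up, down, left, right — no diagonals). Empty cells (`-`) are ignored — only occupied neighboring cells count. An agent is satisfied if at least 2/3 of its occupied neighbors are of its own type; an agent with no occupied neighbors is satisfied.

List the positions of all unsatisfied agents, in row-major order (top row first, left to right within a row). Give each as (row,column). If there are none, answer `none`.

(1,6), (1,7), (2,1), (2,4), (3,1), (3,4)

(1,6)B 1/2 ✗
(1,7)R 0/2 ✗
(2,1)B 1/2 ✗
(2,2)B 1/1 ✓
(2,4)B 0/1 ✗
(2,6)B 3/3 ✓
(2,7)B 2/3 ✓
(3,1)R 1/2 ✗
(3,4)R 0/2 ✗
(3,5)B 2/3 ✓
(3,6)B 3/3 ✓
(3,7)B 3/3 ✓
(4,1)R 3/3 ✓
(4,2)R 3/3 ✓
(4,3)R 2/2 ✓
(4,5)B 1/1 ✓
(4,7)B 1/1 ✓
(5,1)R 2/2 ✓
(5,2)R 3/3 ✓
(5,3)R 2/2 ✓
(5,6)B 0/0 ✓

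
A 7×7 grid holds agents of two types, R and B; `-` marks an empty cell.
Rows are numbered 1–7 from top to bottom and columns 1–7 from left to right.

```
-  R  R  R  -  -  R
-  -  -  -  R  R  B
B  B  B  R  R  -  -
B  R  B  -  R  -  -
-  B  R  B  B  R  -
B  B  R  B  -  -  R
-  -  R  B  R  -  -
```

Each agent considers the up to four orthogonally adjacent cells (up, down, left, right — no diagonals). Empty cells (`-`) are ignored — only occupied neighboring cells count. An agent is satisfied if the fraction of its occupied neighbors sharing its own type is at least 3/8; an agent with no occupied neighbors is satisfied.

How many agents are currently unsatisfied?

10

(1,2)R 1/1 ok
(1,3)R 2/2 ok
(1,4)R 1/1 ok
(1,7)R 0/1 unhappy
(2,5)R 2/2 ok
(2,6)R 1/2 ok
(2,7)B 0/2 unhappy
(3,1)B 2/2 ok
(3,2)B 2/3 ok
(3,3)B 2/3 ok
(3,4)R 1/2 ok
(3,5)R 3/3 ok
(4,1)B 1/2 ok
(4,2)R 0/4 unhappy
(4,3)B 1/3 unhappy
(4,5)R 1/2 ok
(5,2)B 1/3 unhappy
(5,3)R 1/4 unhappy
(5,4)B 2/3 ok
(5,5)B 1/3 unhappy
(5,6)R 0/1 unhappy
(6,1)B 1/1 ok
(6,2)B 2/3 ok
(6,3)R 2/4 ok
(6,4)B 2/3 ok
(6,7)R 0/0 ok
(7,3)R 1/2 ok
(7,4)B 1/3 unhappy
(7,5)R 0/1 unhappy
Unsatisfied: (1,7), (2,7), (4,2), (4,3), (5,2), (5,3), (5,5), (5,6), (7,4), (7,5) — 10 in total.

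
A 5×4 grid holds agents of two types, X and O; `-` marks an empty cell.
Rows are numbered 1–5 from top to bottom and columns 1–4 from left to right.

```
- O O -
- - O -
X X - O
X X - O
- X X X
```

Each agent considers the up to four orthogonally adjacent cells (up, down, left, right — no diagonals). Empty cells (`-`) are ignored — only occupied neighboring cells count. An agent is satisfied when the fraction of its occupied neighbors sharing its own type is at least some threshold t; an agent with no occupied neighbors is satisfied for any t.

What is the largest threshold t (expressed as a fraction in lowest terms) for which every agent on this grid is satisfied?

Row 1: (1,2)O 1/1 · (1,3)O 2/2
Row 2: (2,3)O 1/1
Row 3: (3,1)X 2/2 · (3,2)X 2/2 · (3,4)O 1/1
Row 4: (4,1)X 2/2 · (4,2)X 3/3 · (4,4)O 1/2
Row 5: (5,2)X 2/2 · (5,3)X 2/2 · (5,4)X 1/2
The smallest same-type fraction is 1/2 at (4,4), which reduces to 1/2. Any threshold above that leaves this agent unsatisfied.

1/2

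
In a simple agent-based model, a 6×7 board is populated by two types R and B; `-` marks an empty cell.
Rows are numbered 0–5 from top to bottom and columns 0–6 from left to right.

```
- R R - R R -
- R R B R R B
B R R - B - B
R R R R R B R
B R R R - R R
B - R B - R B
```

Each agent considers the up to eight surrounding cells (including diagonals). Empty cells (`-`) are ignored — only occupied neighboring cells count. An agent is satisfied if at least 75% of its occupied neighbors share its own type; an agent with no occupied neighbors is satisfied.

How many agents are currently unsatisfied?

(0,1)R 3/3 satisfied
(0,2)R 3/4 satisfied
(0,4)R 3/4 satisfied
(0,5)R 3/4 satisfied
(1,1)R 5/6 satisfied
(1,2)R 5/6 satisfied
(1,3)B 1/6 not
(1,4)R 3/5 not
(1,5)R 3/6 not
(1,6)B 1/3 not
(2,0)B 0/4 not
(2,1)R 6/7 satisfied
(2,2)R 6/7 satisfied
(2,4)B 2/6 not
(2,6)B 2/4 not
(3,0)R 3/5 not
(3,1)R 6/8 satisfied
(3,2)R 7/7 satisfied
(3,3)R 5/6 satisfied
(3,4)R 3/5 not
(3,5)B 2/6 not
(3,6)R 2/4 not
(4,0)B 1/4 not
(4,1)R 5/7 not
(4,2)R 6/7 satisfied
(4,3)R 5/6 satisfied
(4,5)R 4/6 not
(4,6)R 3/5 not
(5,0)B 1/2 not
(5,2)R 3/4 satisfied
(5,3)B 0/3 not
(5,5)R 2/3 not
(5,6)B 0/3 not
Unsatisfied: (1,3), (1,4), (1,5), (1,6), (2,0), (2,4), (2,6), (3,0), (3,4), (3,5), (3,6), (4,0), (4,1), (4,5), (4,6), (5,0), (5,3), (5,5), (5,6) — 19 in total.

19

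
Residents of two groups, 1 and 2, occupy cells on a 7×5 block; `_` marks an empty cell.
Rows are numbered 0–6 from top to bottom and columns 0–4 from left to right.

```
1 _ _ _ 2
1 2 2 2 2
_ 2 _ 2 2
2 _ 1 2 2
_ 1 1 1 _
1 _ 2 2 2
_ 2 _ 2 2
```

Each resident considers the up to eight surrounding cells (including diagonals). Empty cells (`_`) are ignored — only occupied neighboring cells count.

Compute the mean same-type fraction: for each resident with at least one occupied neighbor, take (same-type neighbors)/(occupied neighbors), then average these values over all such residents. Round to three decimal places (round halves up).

0.681

(0,0)1 1/2
(0,4)2 2/2
(1,0)1 1/3
(1,1)2 2/4
(1,2)2 4/4
(1,3)2 5/5
(1,4)2 4/4
(2,1)2 3/5
(2,3)2 6/7
(2,4)2 5/5
(3,0)2 1/2
(3,2)1 3/6
(3,3)2 3/6
(3,4)2 3/4
(4,1)1 3/5
(4,2)1 3/6
(4,3)1 2/7
(5,0)1 1/2
(5,2)2 3/6
(5,3)2 4/6
(5,4)2 3/4
(6,1)2 1/2
(6,3)2 4/4
(6,4)2 3/3
Sum over 24 residents: 1/2 + 2/2 + 1/3 + 2/4 + 4/4 + 5/5 + 4/4 + 3/5 + 6/7 + 5/5 + 1/2 + 3/6 + 3/6 + 3/4 + 3/5 + 3/6 + 2/7 + 1/2 + 3/6 + 4/6 + 3/4 + 1/2 + 4/4 + 3/3 = 572/35; mean = 572/35 ÷ 24 = 143/210 = 0.680952… → 0.681.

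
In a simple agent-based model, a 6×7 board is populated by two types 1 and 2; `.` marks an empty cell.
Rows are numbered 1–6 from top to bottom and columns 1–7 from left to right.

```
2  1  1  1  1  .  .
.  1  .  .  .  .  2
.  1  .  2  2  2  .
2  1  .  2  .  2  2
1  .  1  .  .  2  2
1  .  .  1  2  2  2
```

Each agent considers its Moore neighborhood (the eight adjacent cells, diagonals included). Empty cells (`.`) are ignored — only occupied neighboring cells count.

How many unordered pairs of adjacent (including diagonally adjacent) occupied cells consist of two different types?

7

Scan each occupied cell's neighbors to the right and below (and the two forward diagonals) so each pair is counted once.
From row 1: 2 unlike of 7 pairs (running 2/7).
From row 2: 0 unlike of 2 pairs (running 2/9).
From row 3: 1 unlike of 9 pairs (running 3/18).
From row 4: 3 unlike of 10 pairs (running 6/28).
From row 5: 0 unlike of 8 pairs (running 6/36).
From row 6: 1 unlike of 3 pairs (running 7/39).
Total adjacent occupied pairs: 39; unlike-type pairs: 7.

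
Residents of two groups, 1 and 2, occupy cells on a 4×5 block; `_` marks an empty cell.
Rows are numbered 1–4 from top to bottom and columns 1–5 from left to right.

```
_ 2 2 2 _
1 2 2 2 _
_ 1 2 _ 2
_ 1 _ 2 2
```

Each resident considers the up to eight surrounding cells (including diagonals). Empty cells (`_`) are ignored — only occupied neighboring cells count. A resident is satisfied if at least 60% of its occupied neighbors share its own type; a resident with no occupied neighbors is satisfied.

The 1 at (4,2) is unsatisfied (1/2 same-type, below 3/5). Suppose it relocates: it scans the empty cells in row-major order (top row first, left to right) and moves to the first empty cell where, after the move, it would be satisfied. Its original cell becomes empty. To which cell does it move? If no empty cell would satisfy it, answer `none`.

Vacating (4,2). Empty cells in order:
  (1,1): 1/3 same-type → still unsatisfied.
  (1,5): 0/2 same-type → still unsatisfied.
  (2,5): 0/3 same-type → still unsatisfied.
  (3,1): 2/3 same-type → satisfied — stop here.

(3,1)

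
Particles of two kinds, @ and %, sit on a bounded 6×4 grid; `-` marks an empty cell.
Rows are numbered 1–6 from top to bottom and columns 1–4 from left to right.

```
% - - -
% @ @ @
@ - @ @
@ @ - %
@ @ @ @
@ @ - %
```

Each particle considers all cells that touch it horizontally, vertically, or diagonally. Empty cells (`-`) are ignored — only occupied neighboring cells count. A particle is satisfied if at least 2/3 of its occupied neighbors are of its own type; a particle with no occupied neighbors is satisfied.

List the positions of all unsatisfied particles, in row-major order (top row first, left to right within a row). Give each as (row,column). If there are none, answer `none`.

(1,1)% 1/2 not
(2,1)% 1/3 not
(2,2)@ 3/5 not
(2,3)@ 4/4 satisfied
(2,4)@ 3/3 satisfied
(3,1)@ 3/4 satisfied
(3,3)@ 5/6 satisfied
(3,4)@ 3/4 satisfied
(4,1)@ 4/4 satisfied
(4,2)@ 6/6 satisfied
(4,4)% 0/4 not
(5,1)@ 5/5 satisfied
(5,2)@ 6/6 satisfied
(5,3)@ 4/6 satisfied
(5,4)@ 1/3 not
(6,1)@ 3/3 satisfied
(6,2)@ 4/4 satisfied
(6,4)% 0/2 not

(1,1), (2,1), (2,2), (4,4), (5,4), (6,4)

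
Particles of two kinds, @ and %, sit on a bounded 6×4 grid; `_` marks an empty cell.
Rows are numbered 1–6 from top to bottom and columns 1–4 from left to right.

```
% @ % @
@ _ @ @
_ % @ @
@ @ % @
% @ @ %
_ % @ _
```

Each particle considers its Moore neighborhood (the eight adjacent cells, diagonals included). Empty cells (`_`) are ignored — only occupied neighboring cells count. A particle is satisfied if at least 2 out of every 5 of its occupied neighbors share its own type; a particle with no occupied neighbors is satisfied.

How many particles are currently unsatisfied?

(1,1)% 0/2 not
(1,2)@ 2/4 satisfied
(1,3)% 0/4 not
(1,4)@ 2/3 satisfied
(2,1)@ 1/3 not
(2,3)@ 5/7 satisfied
(2,4)@ 4/5 satisfied
(3,2)% 1/6 not
(3,3)@ 5/7 satisfied
(3,4)@ 4/5 satisfied
(4,1)@ 2/4 satisfied
(4,2)@ 4/7 satisfied
(4,3)% 2/8 not
(4,4)@ 3/5 satisfied
(5,1)% 1/4 not
(5,2)@ 4/7 satisfied
(5,3)@ 4/7 satisfied
(5,4)% 1/4 not
(6,2)% 1/4 not
(6,3)@ 2/4 satisfied
Unsatisfied: (1,1), (1,3), (2,1), (3,2), (4,3), (5,1), (5,4), (6,2) — 8 in total.

8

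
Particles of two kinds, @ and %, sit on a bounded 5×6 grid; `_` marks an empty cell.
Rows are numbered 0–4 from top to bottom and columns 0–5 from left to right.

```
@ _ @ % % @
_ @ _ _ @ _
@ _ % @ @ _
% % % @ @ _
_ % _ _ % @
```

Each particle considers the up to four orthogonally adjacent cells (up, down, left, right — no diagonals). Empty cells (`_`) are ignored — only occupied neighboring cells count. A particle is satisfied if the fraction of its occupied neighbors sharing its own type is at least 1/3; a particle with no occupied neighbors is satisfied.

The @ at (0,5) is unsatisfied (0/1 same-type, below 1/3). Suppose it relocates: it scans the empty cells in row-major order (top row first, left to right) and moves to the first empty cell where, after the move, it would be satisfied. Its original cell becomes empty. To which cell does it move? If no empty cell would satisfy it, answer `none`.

(0,1)

Vacating (0,5). Empty cells in order:
  (0,1): 3/3 same-type → satisfied — stop here.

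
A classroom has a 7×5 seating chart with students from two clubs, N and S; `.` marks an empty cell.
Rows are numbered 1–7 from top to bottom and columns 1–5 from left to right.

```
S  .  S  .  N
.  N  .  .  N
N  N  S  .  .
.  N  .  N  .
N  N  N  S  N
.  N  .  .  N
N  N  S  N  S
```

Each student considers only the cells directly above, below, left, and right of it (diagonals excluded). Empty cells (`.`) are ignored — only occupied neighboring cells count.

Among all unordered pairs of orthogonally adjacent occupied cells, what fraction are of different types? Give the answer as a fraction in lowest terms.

8/19

Scan each occupied cell's neighbors to the right and below so each pair is counted once.
From row 1: 0 unlike of 1 pairs (running 0/1).
From row 2: 0 unlike of 1 pairs (running 0/2).
From row 3: 1 unlike of 3 pairs (running 1/5).
From row 4: 1 unlike of 2 pairs (running 2/7).
From row 5: 2 unlike of 6 pairs (running 4/13).
From row 6: 1 unlike of 2 pairs (running 5/15).
From row 7: 3 unlike of 4 pairs (running 8/19).
Total adjacent occupied pairs: 19; unlike-type pairs: 8.
8/19 is already in lowest terms.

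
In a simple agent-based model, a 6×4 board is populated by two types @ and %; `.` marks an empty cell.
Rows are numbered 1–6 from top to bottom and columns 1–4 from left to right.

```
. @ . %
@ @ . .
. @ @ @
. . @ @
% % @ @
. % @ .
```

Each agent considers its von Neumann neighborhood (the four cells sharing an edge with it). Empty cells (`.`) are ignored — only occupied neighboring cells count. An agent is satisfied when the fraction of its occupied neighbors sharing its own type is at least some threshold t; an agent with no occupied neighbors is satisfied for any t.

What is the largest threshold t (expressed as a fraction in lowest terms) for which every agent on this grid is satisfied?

1/2

(1,2)@ 1/1
(1,4)% — no occupied neighbors
(2,1)@ 1/1
(2,2)@ 3/3
(3,2)@ 2/2
(3,3)@ 3/3
(3,4)@ 2/2
(4,3)@ 3/3
(4,4)@ 3/3
(5,1)% 1/1
(5,2)% 2/3
(5,3)@ 3/4
(5,4)@ 2/2
(6,2)% 1/2
(6,3)@ 1/2
The smallest same-type fraction is 1/2 at (6,2), which reduces to 1/2. Any threshold above that leaves this agent unsatisfied.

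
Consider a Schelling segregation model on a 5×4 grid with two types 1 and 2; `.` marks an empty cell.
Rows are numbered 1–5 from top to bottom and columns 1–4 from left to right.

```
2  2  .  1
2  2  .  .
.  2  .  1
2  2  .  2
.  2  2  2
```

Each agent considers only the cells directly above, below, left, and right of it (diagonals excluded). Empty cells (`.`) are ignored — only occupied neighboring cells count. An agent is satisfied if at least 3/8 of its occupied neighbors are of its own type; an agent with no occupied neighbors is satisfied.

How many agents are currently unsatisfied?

Row 1: (1,1)2 2/2 ok · (1,2)2 2/2 ok · (1,4)1 0/0 ok
Row 2: (2,1)2 2/2 ok · (2,2)2 3/3 ok
Row 3: (3,2)2 2/2 ok · (3,4)1 0/1 unhappy
Row 4: (4,1)2 1/1 ok · (4,2)2 3/3 ok · (4,4)2 1/2 ok
Row 5: (5,2)2 2/2 ok · (5,3)2 2/2 ok · (5,4)2 2/2 ok
Unsatisfied: (3,4) — 1 in total.

1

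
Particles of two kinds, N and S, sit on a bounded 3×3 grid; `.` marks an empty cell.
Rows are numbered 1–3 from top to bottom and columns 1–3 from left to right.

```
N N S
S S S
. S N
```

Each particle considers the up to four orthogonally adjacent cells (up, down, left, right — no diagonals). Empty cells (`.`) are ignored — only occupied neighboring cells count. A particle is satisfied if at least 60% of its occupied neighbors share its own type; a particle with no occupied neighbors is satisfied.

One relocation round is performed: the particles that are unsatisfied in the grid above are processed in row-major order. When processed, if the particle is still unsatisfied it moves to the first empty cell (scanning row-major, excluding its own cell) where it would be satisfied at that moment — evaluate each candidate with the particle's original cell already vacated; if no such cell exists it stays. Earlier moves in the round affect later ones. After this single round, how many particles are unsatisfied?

4

Initially unsatisfied (in order): (1,1), (1,2), (1,3), (2,1), (3,2), (3,3).
  (1,1): no empty cell satisfies it; stays.
  (1,2): no empty cell satisfies it; stays.
  (1,3) → (3,1).
  (2,1): now satisfied by earlier moves; stays.
  (3,2): now satisfied by earlier moves; stays.
  (3,3): no empty cell satisfies it; stays.
Resulting grid:
N N .
S S S
S S N
Unsatisfied now: (1,1), (1,2), (2,3), (3,3).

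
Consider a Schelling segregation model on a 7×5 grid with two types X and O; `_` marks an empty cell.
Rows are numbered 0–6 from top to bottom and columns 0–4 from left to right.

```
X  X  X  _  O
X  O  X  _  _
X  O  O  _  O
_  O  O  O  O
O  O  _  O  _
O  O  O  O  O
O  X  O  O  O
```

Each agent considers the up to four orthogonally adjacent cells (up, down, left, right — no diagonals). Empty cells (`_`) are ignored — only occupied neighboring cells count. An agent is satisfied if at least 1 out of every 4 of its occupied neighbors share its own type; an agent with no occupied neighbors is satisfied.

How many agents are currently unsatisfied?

1

(0,0)X 2/2 satisfied
(0,1)X 2/3 satisfied
(0,2)X 2/2 satisfied
(0,4)O 0/0 satisfied
(1,0)X 2/3 satisfied
(1,1)O 1/4 satisfied
(1,2)X 1/3 satisfied
(2,0)X 1/2 satisfied
(2,1)O 3/4 satisfied
(2,2)O 2/3 satisfied
(2,4)O 1/1 satisfied
(3,1)O 3/3 satisfied
(3,2)O 3/3 satisfied
(3,3)O 3/3 satisfied
(3,4)O 2/2 satisfied
(4,0)O 2/2 satisfied
(4,1)O 3/3 satisfied
(4,3)O 2/2 satisfied
(5,0)O 3/3 satisfied
(5,1)O 3/4 satisfied
(5,2)O 3/3 satisfied
(5,3)O 4/4 satisfied
(5,4)O 2/2 satisfied
(6,0)O 1/2 satisfied
(6,1)X 0/3 not
(6,2)O 2/3 satisfied
(6,3)O 3/3 satisfied
(6,4)O 2/2 satisfied
Unsatisfied: (6,1) — 1 in total.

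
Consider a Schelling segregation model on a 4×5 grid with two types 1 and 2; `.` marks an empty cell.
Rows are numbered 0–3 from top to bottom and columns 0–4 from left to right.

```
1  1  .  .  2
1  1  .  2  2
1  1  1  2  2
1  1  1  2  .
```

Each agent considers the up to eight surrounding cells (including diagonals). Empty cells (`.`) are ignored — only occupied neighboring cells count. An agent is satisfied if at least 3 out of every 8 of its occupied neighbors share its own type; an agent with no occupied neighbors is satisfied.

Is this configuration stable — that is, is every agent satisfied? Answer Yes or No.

(0,0)1 3/3 satisfied
(0,1)1 3/3 satisfied
(0,4)2 2/2 satisfied
(1,0)1 5/5 satisfied
(1,1)1 6/6 satisfied
(1,3)2 4/5 satisfied
(1,4)2 4/4 satisfied
(2,0)1 5/5 satisfied
(2,1)1 7/7 satisfied
(2,2)1 4/7 satisfied
(2,3)2 4/6 satisfied
(2,4)2 4/4 satisfied
(3,0)1 3/3 satisfied
(3,1)1 5/5 satisfied
(3,2)1 3/5 satisfied
(3,3)2 2/4 satisfied
All meet the threshold, so the configuration is stable.

Yes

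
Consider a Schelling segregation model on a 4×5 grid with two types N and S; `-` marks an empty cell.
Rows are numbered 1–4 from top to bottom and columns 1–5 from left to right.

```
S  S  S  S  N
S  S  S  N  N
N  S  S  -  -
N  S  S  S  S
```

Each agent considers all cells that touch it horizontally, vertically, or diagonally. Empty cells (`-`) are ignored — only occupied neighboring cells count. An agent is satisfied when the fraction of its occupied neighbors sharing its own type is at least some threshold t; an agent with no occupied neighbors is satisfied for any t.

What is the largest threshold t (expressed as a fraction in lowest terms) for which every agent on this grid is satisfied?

Row 1: (1,1)S 3/3 · (1,2)S 5/5 · (1,3)S 4/5 · (1,4)S 2/5 · (1,5)N 2/3
Row 2: (2,1)S 4/5 · (2,2)S 7/8 · (2,3)S 6/7 · (2,4)N 2/6 · (2,5)N 2/3
Row 3: (3,1)N 1/5 · (3,2)S 6/8 · (3,3)S 6/7
Row 4: (4,1)N 1/3 · (4,2)S 3/5 · (4,3)S 4/4 · (4,4)S 3/3 · (4,5)S 1/1
The smallest same-type fraction is 1/5 at (3,1), which reduces to 1/5. Any threshold above that leaves this agent unsatisfied.

1/5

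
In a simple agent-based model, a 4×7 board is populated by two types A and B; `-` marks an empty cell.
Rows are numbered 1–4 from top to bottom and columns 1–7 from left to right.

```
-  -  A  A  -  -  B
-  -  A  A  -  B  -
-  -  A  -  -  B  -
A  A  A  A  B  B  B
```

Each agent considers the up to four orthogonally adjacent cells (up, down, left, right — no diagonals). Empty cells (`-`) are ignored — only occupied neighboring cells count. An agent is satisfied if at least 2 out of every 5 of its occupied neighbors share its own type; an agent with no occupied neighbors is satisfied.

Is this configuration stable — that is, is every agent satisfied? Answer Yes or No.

Yes

Row 1: (1,3)A 2/2 satisfied · (1,4)A 2/2 satisfied · (1,7)B 0/0 satisfied
Row 2: (2,3)A 3/3 satisfied · (2,4)A 2/2 satisfied · (2,6)B 1/1 satisfied
Row 3: (3,3)A 2/2 satisfied · (3,6)B 2/2 satisfied
Row 4: (4,1)A 1/1 satisfied · (4,2)A 2/2 satisfied · (4,3)A 3/3 satisfied · (4,4)A 1/2 satisfied · (4,5)B 1/2 satisfied · (4,6)B 3/3 satisfied · (4,7)B 1/1 satisfied
All meet the threshold, so the configuration is stable.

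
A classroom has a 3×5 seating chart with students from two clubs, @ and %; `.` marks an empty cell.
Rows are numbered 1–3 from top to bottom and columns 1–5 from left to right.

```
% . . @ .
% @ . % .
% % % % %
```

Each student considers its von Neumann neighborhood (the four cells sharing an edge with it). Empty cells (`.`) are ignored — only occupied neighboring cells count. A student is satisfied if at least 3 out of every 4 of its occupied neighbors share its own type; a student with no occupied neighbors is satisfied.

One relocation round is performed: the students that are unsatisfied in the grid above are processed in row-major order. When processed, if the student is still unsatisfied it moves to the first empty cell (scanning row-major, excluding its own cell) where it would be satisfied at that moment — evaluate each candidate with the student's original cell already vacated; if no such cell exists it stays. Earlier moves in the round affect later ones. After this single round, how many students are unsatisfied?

Initially unsatisfied (in order): (1,4), (2,1), (2,2), (2,4), (3,2).
  (1,4) → (1,3).
  (2,1) → (1,5).
  (2,2): no empty cell satisfies it; stays.
  (2,4): now satisfied by earlier moves; stays.
  (3,2) → (2,5).
Resulting grid:
% . @ . %
. @ . % %
% . % % %
All satisfied now.

0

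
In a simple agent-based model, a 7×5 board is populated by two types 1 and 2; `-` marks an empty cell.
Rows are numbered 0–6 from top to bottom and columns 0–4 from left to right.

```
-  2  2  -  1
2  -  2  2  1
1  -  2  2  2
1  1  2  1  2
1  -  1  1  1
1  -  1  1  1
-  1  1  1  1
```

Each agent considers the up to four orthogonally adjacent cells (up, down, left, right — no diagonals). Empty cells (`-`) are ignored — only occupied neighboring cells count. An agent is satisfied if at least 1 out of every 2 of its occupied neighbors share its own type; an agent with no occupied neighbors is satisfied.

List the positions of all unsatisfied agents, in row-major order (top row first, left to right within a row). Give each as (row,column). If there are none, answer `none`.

(1,0), (1,4), (3,2), (3,3), (3,4)

(0,1)2 1/1 ✓
(0,2)2 2/2 ✓
(0,4)1 1/1 ✓
(1,0)2 0/1 ✗
(1,2)2 3/3 ✓
(1,3)2 2/3 ✓
(1,4)1 1/3 ✗
(2,0)1 1/2 ✓
(2,2)2 3/3 ✓
(2,3)2 3/4 ✓
(2,4)2 2/3 ✓
(3,0)1 3/3 ✓
(3,1)1 1/2 ✓
(3,2)2 1/4 ✗
(3,3)1 1/4 ✗
(3,4)2 1/3 ✗
(4,0)1 2/2 ✓
(4,2)1 2/3 ✓
(4,3)1 4/4 ✓
(4,4)1 2/3 ✓
(5,0)1 1/1 ✓
(5,2)1 3/3 ✓
(5,3)1 4/4 ✓
(5,4)1 3/3 ✓
(6,1)1 1/1 ✓
(6,2)1 3/3 ✓
(6,3)1 3/3 ✓
(6,4)1 2/2 ✓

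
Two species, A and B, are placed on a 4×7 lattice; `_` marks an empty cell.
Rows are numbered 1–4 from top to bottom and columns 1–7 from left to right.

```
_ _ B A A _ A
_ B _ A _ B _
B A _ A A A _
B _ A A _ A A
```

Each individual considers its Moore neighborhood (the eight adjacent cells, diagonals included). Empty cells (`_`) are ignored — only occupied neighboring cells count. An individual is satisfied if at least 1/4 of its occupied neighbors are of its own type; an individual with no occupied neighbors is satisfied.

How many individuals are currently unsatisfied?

2

Row 1: (1,3)B 1/3 ok · (1,4)A 2/3 ok · (1,5)A 2/3 ok · (1,7)A 0/1 unhappy
Row 2: (2,2)B 2/3 ok · (2,4)A 4/5 ok · (2,6)B 0/4 unhappy
Row 3: (3,1)B 2/3 ok · (3,2)A 1/4 ok · (3,4)A 4/4 ok · (3,5)A 5/6 ok · (3,6)A 3/4 ok
Row 4: (4,1)B 1/2 ok · (4,3)A 3/3 ok · (4,4)A 3/3 ok · (4,6)A 3/3 ok · (4,7)A 2/2 ok
Unsatisfied: (1,7), (2,6) — 2 in total.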